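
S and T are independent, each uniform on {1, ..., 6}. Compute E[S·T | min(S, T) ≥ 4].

P(min(S, T) ≥ 4) = 1/4.
Summing ST·P(x,y) over outcomes with min(S, T) ≥ 4 gives 25/4.
E[S·T | min(S, T) ≥ 4] = (25/4) / (1/4) = 25.

25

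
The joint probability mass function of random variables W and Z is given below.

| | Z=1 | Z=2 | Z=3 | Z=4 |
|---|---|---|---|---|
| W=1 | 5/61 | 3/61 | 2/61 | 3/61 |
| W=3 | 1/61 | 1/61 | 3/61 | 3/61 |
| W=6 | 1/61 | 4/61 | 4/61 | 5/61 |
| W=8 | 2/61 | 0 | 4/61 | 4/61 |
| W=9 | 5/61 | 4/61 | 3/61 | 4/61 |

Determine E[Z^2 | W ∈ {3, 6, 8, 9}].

427/48

P(W ∈ {3, 6, 8, 9}) = 48/61.
Summing Z^2·P(W=x,Z=y) over the conditioning event gives 7.
E[Z^2 | W ∈ {3, 6, 8, 9}] = (7) / (48/61) = 427/48.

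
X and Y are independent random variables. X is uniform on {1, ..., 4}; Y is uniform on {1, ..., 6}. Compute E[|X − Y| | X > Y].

5/3

P(X > Y) = 1/4.
Summing |X−Y|·P(x,y) over outcomes with X > Y gives 5/12.
E[|X − Y| | X > Y] = (5/12) / (1/4) = 5/3.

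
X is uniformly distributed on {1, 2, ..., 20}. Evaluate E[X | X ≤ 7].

Given X ≤ 7, X is equally likely to be any of {1, 2, 3, 4, 5, 6, 7}.
E[X | X ≤ 7] = (1 + 2 + 3 + 4 + 5 + 6 + 7) / 7 = 4.

4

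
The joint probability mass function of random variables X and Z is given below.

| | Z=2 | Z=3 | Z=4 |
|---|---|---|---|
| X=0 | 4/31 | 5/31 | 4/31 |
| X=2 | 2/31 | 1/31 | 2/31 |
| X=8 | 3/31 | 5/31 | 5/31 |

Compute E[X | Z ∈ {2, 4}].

P(Z ∈ {2, 4}) = 20/31.
Summing X·P(X=x,Z=y) over the conditioning event gives 72/31.
E[X | Z ∈ {2, 4}] = (72/31) / (20/31) = 18/5.

18/5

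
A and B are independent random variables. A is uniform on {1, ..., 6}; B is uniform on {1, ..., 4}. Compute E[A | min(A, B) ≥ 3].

9/2

P(min(A, B) ≥ 3) = 1/3.
Summing A·P(x,y) over outcomes with min(A, B) ≥ 3 gives 3/2.
E[A | min(A, B) ≥ 3] = (3/2) / (1/3) = 9/2.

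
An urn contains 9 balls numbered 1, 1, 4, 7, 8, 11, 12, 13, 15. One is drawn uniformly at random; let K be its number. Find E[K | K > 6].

P(K > 6) = 2/3.
Σ over the event: 7·1/9 + 8·1/9 + 11·1/9 + 12·1/9 + 13·1/9 + 15·1/9 = 22/3.
E[K | K > 6] = (22/3) / (2/3) = 11.

11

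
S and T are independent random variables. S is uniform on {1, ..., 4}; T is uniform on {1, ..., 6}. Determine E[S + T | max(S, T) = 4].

P(max(S, T) = 4) = 7/24.
Summing (S+T)·P(x,y) over outcomes with max(S, T) = 4 gives 11/6.
E[S + T | max(S, T) = 4] = (11/6) / (7/24) = 44/7.

44/7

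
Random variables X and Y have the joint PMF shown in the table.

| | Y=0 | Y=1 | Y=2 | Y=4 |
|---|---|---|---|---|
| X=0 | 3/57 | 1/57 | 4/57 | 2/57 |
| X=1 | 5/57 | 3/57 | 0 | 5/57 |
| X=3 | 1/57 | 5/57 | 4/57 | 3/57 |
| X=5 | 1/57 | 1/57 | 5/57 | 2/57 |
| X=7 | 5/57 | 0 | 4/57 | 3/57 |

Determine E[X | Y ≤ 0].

16/5

P(Y ≤ 0) = 5/19.
Summing X·P(X=x,Y=y) over the conditioning event gives 16/19.
E[X | Y ≤ 0] = (16/19) / (5/19) = 16/5.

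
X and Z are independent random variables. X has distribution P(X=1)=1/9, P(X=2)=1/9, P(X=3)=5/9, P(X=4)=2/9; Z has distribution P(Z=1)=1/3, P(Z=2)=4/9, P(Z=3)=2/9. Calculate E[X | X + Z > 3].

P(X + Z > 3) = 71/81.
Summing X·P(x,y) over outcomes with X + Z > 3 gives 221/81.
E[X | X + Z > 3] = (221/81) / (71/81) = 221/71.

221/71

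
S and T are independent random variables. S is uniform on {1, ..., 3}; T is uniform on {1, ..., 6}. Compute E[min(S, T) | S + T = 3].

Outcomes with S + T = 3: (1,2), (2,1), each with probability 1/18.
E[min(S, T) | S + T = 3] = (1 + 1) / 2 = 1.

1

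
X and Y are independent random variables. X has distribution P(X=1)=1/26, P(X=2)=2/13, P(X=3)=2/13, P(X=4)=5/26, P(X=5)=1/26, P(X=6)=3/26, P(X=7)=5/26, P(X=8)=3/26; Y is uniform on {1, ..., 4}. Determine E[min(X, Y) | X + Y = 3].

1

P(X + Y = 3) = 5/104.
Summing min(X,Y)·P(x,y) over outcomes with X + Y = 3 gives 5/104.
E[min(X, Y) | X + Y = 3] = (5/104) / (5/104) = 1.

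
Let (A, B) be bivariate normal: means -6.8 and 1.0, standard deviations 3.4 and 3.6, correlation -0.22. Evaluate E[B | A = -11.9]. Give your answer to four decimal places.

2.1880

For a bivariate normal, E[B | A=x] = μ_B + ρ·(σ_B/σ_A)·(x − μ_A).
E[B | A=-11.9] = 1.0 + (-0.22)·(3.6/3.4)·(-11.9 − (-6.8)) = 1.0 + (-0.23294)·(-5.1) = 2.1880.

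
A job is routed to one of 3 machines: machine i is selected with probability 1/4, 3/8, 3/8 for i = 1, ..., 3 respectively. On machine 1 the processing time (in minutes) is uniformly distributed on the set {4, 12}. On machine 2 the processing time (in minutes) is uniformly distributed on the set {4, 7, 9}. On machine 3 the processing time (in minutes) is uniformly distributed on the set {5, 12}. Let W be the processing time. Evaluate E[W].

123/16

E[W | machine 1] = (4+12)/2 = 8.
E[W | machine 2] = (4+7+9)/3 = 20/3.
E[W | machine 3] = (5+12)/2 = 17/2.
By the law of total expectation,
E[W] = (1/4)·(8) + (3/8)·(20/3) + (3/8)·(17/2) = 123/16.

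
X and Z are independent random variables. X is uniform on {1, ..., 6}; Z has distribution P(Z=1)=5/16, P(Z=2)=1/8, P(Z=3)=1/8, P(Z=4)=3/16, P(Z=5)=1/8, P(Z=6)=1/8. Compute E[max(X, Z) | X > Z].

211/47

P(X > Z) = 47/96.
Summing max(X,Z)·P(x,y) over outcomes with X > Z gives 211/96.
E[max(X, Z) | X > Z] = (211/96) / (47/96) = 211/47.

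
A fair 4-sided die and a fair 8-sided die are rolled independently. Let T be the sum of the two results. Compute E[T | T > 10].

34/3

P(T > 10) = 3/32.
Σ over the event: 11·1/16 + 12·1/32 = 17/16.
E[T | T > 10] = (17/16) / (3/32) = 34/3.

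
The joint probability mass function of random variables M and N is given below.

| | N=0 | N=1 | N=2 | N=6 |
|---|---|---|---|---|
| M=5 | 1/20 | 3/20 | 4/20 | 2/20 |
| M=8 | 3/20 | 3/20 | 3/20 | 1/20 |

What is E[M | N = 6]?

6

P(N = 6) = 3/20.
Σ M·P over the event = 5·(2/20) + 8·(1/20) = 9/10.
E[M | N = 6] = (9/10) / (3/20) = 6.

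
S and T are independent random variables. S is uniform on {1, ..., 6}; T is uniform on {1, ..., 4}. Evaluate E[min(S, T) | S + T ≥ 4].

P(S + T ≥ 4) = 7/8.
Summing min(S,T)·P(x,y) over outcomes with S + T ≥ 4 gives 47/24.
E[min(S, T) | S + T ≥ 4] = (47/24) / (7/8) = 47/21.

47/21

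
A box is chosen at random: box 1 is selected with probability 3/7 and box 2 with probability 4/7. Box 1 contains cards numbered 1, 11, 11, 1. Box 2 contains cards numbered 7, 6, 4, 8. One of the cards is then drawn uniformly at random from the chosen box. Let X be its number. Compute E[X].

E[X | box 1] = (1+11+11+1)/4 = 6.
E[X | box 2] = (7+6+4+8)/4 = 25/4.
By the law of total expectation,
E[X] = (3/7)·(6) + (4/7)·(25/4) = 43/7.

43/7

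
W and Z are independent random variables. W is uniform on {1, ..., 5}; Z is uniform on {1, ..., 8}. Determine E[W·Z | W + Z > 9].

Outcomes with W + Z > 9: (2,8), (3,7), (3,8), (4,6), (4,7), (4,8), (5,5), (5,6), (5,7), (5,8), each with probability 1/40.
E[W·Z | W + Z > 9] = (16 + 21 + 24 + 24 + 28 + 32 + 25 + 30 + 35 + 40) / 10 = 55/2.

55/2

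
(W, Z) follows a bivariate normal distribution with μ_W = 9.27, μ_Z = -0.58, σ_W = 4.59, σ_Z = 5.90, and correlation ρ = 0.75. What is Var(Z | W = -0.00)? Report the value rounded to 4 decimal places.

15.2294

For a bivariate normal, Var(Z | W=x) = σ_Z²(1 − ρ²).
Var(Z | W=-0.00) = (5.90)²·(1 − (0.75)²) = 34.81·0.4375 = 15.2294.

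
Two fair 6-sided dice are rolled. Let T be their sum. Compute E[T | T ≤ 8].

P(T ≤ 8) = 13/18.
Σ over the event: 2·1/36 + 3·1/18 + 4·1/12 + 5·1/9 + 6·5/36 + 7·1/6 + 8·5/36 = 38/9.
E[T | T ≤ 8] = (38/9) / (13/18) = 76/13.

76/13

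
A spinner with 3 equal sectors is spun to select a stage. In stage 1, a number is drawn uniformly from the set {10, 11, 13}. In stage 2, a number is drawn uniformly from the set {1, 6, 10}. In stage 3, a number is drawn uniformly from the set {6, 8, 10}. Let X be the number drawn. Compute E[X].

25/3

E[X | stage 1] = (10+11+13)/3 = 34/3.
E[X | stage 2] = (1+6+10)/3 = 17/3.
E[X | stage 3] = (6+8+10)/3 = 8.
By the law of total expectation,
E[X] = (1/3)·(34/3) + (1/3)·(17/3) + (1/3)·(8) = 25/3.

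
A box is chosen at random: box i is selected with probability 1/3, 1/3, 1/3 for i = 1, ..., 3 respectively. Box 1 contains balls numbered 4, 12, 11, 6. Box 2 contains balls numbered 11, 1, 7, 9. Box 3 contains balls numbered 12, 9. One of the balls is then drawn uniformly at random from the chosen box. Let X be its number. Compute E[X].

E[X | box 1] = (4+12+11+6)/4 = 33/4.
E[X | box 2] = (11+1+7+9)/4 = 7.
E[X | box 3] = (12+9)/2 = 21/2.
E[X] = (1/3)·(33/4) + (1/3)·(7) + (1/3)·(21/2) = 103/12.

103/12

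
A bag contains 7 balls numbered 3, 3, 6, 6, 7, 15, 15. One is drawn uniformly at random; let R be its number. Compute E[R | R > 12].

P(R > 12) = 2/7.
Σ over the event: 15·2/7 = 30/7.
E[R | R > 12] = (30/7) / (2/7) = 15.

15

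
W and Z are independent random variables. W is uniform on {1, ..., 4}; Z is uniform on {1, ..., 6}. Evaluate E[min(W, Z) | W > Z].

Outcomes with W > Z: (2,1), (3,1), (3,2), (4,1), (4,2), (4,3), each with probability 1/24.
E[min(W, Z) | W > Z] = (1 + 1 + 2 + 1 + 2 + 3) / 6 = 5/3.

5/3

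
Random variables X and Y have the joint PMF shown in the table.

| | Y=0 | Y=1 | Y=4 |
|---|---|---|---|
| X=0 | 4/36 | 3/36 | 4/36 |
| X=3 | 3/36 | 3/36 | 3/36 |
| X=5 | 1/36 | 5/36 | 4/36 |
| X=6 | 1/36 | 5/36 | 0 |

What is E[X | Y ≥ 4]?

29/11

P(Y ≥ 4) = 11/36.
Σ X·P over the event = 0·(4/36) + 3·(3/36) + 5·(4/36) = 29/36.
E[X | Y ≥ 4] = (29/36) / (11/36) = 29/11.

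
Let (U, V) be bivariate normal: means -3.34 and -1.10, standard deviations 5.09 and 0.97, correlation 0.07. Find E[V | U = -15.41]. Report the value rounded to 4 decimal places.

-1.2610

For a bivariate normal, E[V | U=x] = μ_V + ρ·(σ_V/σ_U)·(x − μ_U).
E[V | U=-15.41] = -1.10 + (0.07)·(0.97/5.09)·(-15.41 − (-3.34)) = -1.10 + (0.01334)·(-12.07) = -1.2610.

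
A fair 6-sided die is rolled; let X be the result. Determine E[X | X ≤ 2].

Given X ≤ 2, X is equally likely to be any of {1, 2}.
E[X | X ≤ 2] = (1 + 2) / 2 = 3/2.

3/2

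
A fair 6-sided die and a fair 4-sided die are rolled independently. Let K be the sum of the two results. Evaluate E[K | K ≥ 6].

52/7

P(K ≥ 6) = 7/12.
Σ over the event: 6·1/6 + 7·1/6 + 8·1/8 + 9·1/12 + 10·1/24 = 13/3.
E[K | K ≥ 6] = (13/3) / (7/12) = 52/7.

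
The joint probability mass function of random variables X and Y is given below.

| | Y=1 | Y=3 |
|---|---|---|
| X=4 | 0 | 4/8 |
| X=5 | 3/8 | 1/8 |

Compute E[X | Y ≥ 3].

21/5

P(Y ≥ 3) = 5/8.
Σ X·P over the event = 4·(4/8) + 5·(1/8) = 21/8.
E[X | Y ≥ 3] = (21/8) / (5/8) = 21/5.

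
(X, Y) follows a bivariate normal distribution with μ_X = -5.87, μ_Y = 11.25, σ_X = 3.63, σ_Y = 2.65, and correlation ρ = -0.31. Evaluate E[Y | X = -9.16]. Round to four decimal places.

For a bivariate normal, E[Y | X=x] = μ_Y + ρ·(σ_Y/σ_X)·(x − μ_X).
E[Y | X=-9.16] = 11.25 + (-0.31)·(2.65/3.63)·(-9.16 − (-5.87)) = 11.25 + (-0.22631)·(-3.29) = 11.9946.

11.9946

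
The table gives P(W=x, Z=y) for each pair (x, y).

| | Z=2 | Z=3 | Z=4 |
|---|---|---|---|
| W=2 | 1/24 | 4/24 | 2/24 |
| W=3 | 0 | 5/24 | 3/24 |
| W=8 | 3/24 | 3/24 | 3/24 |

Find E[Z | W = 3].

P(W = 3) = 1/3.
Σ Z·P over the event = 3·(5/24) + 4·(3/24) = 9/8.
E[Z | W = 3] = (9/8) / (1/3) = 27/8.

27/8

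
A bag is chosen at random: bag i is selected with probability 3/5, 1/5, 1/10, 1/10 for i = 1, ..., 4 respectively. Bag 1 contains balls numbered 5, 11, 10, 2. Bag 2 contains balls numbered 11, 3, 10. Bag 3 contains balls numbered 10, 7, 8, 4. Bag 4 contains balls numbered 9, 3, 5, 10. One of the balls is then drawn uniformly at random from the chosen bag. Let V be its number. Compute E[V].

E[V | bag 1] = (5+11+10+2)/4 = 7.
E[V | bag 2] = (11+3+10)/3 = 8.
E[V | bag 3] = (10+7+8+4)/4 = 29/4.
E[V | bag 4] = (9+3+5+10)/4 = 27/4.
E[V] = (3/5)·(7) + (1/5)·(8) + (1/10)·(29/4) + (1/10)·(27/4) = 36/5.

36/5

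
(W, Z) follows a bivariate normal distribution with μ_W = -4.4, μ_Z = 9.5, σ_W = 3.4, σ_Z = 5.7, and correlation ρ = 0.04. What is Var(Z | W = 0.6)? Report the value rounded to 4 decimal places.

32.4380

For a bivariate normal, Var(Z | W=x) = σ_Z²(1 − ρ²).
Var(Z | W=0.6) = (5.7)²·(1 − (0.04)²) = 32.49·0.9984 = 32.4380.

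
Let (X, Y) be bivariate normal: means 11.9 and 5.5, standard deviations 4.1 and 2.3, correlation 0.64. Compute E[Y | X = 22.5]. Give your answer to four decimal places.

9.3057

The regression of Y on X has slope ρ·σ_Y/σ_X and passes through (μ_X, μ_Y).
E[Y | X=22.5] = 5.5 + (0.64)·(2.3/4.1)·(22.5 − (11.9)) = 5.5 + (0.359024)·(10.6) = 9.3057.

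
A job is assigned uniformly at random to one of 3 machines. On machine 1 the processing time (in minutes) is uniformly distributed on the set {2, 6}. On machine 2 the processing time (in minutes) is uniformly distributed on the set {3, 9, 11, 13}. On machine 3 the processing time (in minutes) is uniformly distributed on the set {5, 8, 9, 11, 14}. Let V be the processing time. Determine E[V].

112/15

E[V | machine 1] = (2+6)/2 = 4.
E[V | machine 2] = (3+9+11+13)/4 = 9.
E[V | machine 3] = (5+8+9+11+14)/5 = 47/5.
E[V] = (1/3)·(4) + (1/3)·(9) + (1/3)·(47/5) = 112/15.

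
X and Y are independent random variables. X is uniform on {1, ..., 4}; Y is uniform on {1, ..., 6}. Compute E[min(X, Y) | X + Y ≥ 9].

11/3

P(X + Y ≥ 9) = 1/8.
Summing min(X,Y)·P(x,y) over outcomes with X + Y ≥ 9 gives 11/24.
E[min(X, Y) | X + Y ≥ 9] = (11/24) / (1/8) = 11/3.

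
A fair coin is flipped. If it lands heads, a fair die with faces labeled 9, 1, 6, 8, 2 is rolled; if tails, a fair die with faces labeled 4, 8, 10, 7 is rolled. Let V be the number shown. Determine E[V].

249/40

E[V | heads] = (9+1+6+8+2)/5 = 26/5.
E[V | tails] = (4+8+10+7)/4 = 29/4.
By the law of total expectation,
E[V] = (1/2)·(26/5) + (1/2)·(29/4) = 249/40.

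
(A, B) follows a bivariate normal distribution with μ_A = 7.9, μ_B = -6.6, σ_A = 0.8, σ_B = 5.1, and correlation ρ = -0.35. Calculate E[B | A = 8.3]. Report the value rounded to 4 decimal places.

-7.4925

E[B | A=x] = μ_B + ρ(σ_B/σ_A)(x − μ_A) for jointly normal variables.
E[B | A=8.3] = -6.6 + (-0.35)·(5.1/0.8)·(8.3 − (7.9)) = -6.6 + (-2.2313)·(0.4) = -7.4925.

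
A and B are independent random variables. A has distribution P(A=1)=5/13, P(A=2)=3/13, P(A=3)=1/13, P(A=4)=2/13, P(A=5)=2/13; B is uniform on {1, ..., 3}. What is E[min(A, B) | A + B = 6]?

9/5

P(A + B = 6) = 5/39.
Summing min(A,B)·P(x,y) over outcomes with A + B = 6 gives 3/13.
E[min(A, B) | A + B = 6] = (3/13) / (5/39) = 9/5.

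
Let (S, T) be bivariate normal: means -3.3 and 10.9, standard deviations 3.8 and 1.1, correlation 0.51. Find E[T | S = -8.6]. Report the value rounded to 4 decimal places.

10.1176

For a bivariate normal, E[T | S=x] = μ_T + ρ·(σ_T/σ_S)·(x − μ_S).
E[T | S=-8.6] = 10.9 + (0.51)·(1.1/3.8)·(-8.6 − (-3.3)) = 10.9 + (0.14763)·(-5.3) = 10.1176.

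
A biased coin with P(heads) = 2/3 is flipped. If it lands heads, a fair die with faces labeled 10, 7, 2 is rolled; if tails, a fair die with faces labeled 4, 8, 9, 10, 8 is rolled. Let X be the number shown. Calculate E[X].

E[X | heads] = (10+7+2)/3 = 19/3.
E[X | tails] = (4+8+9+10+8)/5 = 39/5.
E[X] = (2/3)·(19/3) + (1/3)·(39/5) = 307/45.

307/45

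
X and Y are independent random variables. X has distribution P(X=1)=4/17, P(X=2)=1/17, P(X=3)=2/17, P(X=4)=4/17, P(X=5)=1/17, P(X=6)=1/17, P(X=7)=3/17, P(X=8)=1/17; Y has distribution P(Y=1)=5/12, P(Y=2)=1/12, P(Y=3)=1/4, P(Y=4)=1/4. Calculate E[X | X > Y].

134/25

P(X > Y) = 125/204.
Summing X·P(x,y) over outcomes with X > Y gives 335/102.
E[X | X > Y] = (335/102) / (125/204) = 134/25.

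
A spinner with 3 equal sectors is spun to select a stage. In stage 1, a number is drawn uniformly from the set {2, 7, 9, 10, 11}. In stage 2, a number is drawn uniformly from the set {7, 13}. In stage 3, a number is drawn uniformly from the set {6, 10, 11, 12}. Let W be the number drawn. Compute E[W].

E[W | stage 1] = (2+7+9+10+11)/5 = 39/5.
E[W | stage 2] = (7+13)/2 = 10.
E[W | stage 3] = (6+10+11+12)/4 = 39/4.
E[W] = (1/3)·(39/5) + (1/3)·(10) + (1/3)·(39/4) = 551/60.

551/60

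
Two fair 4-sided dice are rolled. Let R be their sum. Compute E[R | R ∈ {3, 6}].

P(R ∈ {3, 6}) = 5/16.
Σ over the event: 3·1/8 + 6·3/16 = 3/2.
E[R | R ∈ {3, 6}] = (3/2) / (5/16) = 24/5.

24/5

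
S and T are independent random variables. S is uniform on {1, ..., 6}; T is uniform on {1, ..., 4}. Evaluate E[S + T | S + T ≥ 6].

52/7

P(S + T ≥ 6) = 7/12.
Summing (S+T)·P(x,y) over outcomes with S + T ≥ 6 gives 13/3.
E[S + T | S + T ≥ 6] = (13/3) / (7/12) = 52/7.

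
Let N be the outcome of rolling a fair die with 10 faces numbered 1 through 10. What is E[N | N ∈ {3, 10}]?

P(N ∈ {3, 10}) = 1/5.
Σ over the event: 3·1/10 + 10·1/10 = 13/10.
E[N | N ∈ {3, 10}] = (13/10) / (1/5) = 13/2.

13/2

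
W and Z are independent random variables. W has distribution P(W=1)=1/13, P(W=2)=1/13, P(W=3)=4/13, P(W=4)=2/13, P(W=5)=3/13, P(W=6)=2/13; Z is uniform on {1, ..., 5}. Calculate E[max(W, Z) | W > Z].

170/37

P(W > Z) = 37/65.
Summing max(W,Z)·P(x,y) over outcomes with W > Z gives 34/13.
E[max(W, Z) | W > Z] = (34/13) / (37/65) = 170/37.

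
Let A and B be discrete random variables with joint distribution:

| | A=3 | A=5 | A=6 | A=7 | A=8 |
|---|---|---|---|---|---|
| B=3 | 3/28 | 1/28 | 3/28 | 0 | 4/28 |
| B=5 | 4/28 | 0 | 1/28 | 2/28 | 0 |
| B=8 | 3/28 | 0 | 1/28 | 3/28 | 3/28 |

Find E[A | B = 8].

6

P(B = 8) = 5/14.
Σ A·P over the event = 3·(3/28) + 6·(1/28) + 7·(3/28) + 8·(3/28) = 15/7.
E[A | B = 8] = (15/7) / (5/14) = 6.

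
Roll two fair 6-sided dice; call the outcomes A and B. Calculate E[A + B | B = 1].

9/2

Outcomes with B = 1: (1,1), (2,1), (3,1), (4,1), (5,1), (6,1), each with probability 1/36.
E[A + B | B = 1] = (2 + 3 + 4 + 5 + 6 + 7) / 6 = 9/2.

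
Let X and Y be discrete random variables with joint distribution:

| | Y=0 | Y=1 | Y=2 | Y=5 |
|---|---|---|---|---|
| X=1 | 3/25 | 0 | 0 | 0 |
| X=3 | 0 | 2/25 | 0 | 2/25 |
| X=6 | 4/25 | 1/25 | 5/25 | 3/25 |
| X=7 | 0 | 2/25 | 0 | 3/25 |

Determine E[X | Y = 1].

P(Y = 1) = 1/5.
Σ X·P over the event = 3·(2/25) + 6·(1/25) + 7·(2/25) = 26/25.
E[X | Y = 1] = (26/25) / (1/5) = 26/5.

26/5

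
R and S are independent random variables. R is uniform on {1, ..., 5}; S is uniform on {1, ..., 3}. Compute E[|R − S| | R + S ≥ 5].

P(R + S ≥ 5) = 3/5.
Summing |R−S|·P(x,y) over outcomes with R + S ≥ 5 gives 17/15.
E[|R − S| | R + S ≥ 5] = (17/15) / (3/5) = 17/9.

17/9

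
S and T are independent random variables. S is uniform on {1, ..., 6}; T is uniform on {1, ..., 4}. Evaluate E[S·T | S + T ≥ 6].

25/2

P(S + T ≥ 6) = 7/12.
Summing ST·P(x,y) over outcomes with S + T ≥ 6 gives 175/24.
E[S·T | S + T ≥ 6] = (175/24) / (7/12) = 25/2.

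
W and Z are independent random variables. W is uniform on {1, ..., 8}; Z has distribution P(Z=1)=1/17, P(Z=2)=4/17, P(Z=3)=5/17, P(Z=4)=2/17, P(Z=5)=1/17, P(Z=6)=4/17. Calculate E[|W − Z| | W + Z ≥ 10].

P(W + Z ≥ 10) = 11/34.
Summing |W−Z|·P(x,y) over outcomes with W + Z ≥ 10 gives 117/136.
E[|W − Z| | W + Z ≥ 10] = (117/136) / (11/34) = 117/44.

117/44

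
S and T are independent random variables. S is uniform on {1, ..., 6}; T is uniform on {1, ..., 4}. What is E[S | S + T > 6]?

Outcomes with S + T > 6: (3,4), (4,3), (4,4), (5,2), (5,3), (5,4), (6,1), (6,2), (6,3), (6,4), each with probability 1/24.
E[S | S + T > 6] = (3 + 4 + 4 + 5 + 5 + 5 + 6 + 6 + 6 + 6) / 10 = 5.

5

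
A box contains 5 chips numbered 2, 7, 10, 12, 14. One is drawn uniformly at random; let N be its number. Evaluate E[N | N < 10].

P(N < 10) = 2/5.
Σ over the event: 2·1/5 + 7·1/5 = 9/5.
E[N | N < 10] = (9/5) / (2/5) = 9/2.

9/2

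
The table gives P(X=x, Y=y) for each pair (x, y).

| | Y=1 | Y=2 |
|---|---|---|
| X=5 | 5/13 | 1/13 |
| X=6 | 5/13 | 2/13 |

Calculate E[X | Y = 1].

P(Y = 1) = 10/13.
Σ X·P over the event = 5·(5/13) + 6·(5/13) = 55/13.
E[X | Y = 1] = (55/13) / (10/13) = 11/2.

11/2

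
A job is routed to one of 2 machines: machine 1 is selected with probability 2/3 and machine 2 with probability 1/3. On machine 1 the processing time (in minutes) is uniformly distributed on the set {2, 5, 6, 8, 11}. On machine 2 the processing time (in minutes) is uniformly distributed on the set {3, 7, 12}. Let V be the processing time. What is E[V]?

302/45

E[V | machine 1] = (2+5+6+8+11)/5 = 32/5.
E[V | machine 2] = (3+7+12)/3 = 22/3.
E[V] = (2/3)·(32/5) + (1/3)·(22/3) = 302/45.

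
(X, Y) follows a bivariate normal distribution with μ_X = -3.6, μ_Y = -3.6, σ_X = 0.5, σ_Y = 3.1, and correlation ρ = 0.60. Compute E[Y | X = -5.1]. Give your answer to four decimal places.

-9.1800

E[Y | X=x] = μ_Y + ρ(σ_Y/σ_X)(x − μ_X) for jointly normal variables.
E[Y | X=-5.1] = -3.6 + (0.60)·(3.1/0.5)·(-5.1 − (-3.6)) = -3.6 + (3.72)·(-1.5) = -9.1800.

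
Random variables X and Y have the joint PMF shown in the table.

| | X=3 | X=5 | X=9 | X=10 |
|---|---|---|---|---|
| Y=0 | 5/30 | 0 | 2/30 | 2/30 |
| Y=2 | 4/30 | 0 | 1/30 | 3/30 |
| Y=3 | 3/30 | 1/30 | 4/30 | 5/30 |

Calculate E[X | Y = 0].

P(Y = 0) = 3/10.
Σ X·P over the event = 3·(5/30) + 9·(2/30) + 10·(2/30) = 53/30.
E[X | Y = 0] = (53/30) / (3/10) = 53/9.

53/9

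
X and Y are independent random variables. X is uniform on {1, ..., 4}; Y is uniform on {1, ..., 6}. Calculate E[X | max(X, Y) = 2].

5/3

Outcomes with max(X, Y) = 2: (1,2), (2,1), (2,2), each with probability 1/24.
E[X | max(X, Y) = 2] = (1 + 2 + 2) / 3 = 5/3.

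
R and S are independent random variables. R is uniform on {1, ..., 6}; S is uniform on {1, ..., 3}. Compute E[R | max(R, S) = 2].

5/3

P(max(R, S) = 2) = 1/6.
Summing R·P(x,y) over outcomes with max(R, S) = 2 gives 5/18.
E[R | max(R, S) = 2] = (5/18) / (1/6) = 5/3.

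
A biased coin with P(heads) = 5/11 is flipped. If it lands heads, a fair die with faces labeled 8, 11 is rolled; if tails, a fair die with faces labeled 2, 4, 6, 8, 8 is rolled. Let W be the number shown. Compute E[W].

E[W | heads] = (8+11)/2 = 19/2.
E[W | tails] = (2+4+6+8+8)/5 = 28/5.
By the law of total expectation,
E[W] = (5/11)·(19/2) + (6/11)·(28/5) = 811/110.

811/110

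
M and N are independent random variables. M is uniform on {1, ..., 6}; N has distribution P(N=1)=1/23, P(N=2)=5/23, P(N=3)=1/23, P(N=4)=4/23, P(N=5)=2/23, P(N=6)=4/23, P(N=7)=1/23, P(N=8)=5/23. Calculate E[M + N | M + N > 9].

80/7

P(M + N > 9) = 49/138.
Summing (M+N)·P(x,y) over outcomes with M + N > 9 gives 280/69.
E[M + N | M + N > 9] = (280/69) / (49/138) = 80/7.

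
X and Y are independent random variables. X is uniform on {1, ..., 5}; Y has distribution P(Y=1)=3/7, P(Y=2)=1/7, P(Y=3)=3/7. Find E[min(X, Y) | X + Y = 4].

8/7

P(X + Y = 4) = 1/5.
Summing min(X,Y)·P(x,y) over outcomes with X + Y = 4 gives 8/35.
E[min(X, Y) | X + Y = 4] = (8/35) / (1/5) = 8/7.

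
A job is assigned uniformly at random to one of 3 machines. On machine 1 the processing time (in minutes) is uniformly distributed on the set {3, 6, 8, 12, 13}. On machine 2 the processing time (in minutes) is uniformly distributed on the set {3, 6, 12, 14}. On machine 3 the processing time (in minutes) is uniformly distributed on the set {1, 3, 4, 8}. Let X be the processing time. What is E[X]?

141/20

E[X | machine 1] = (3+6+8+12+13)/5 = 42/5.
E[X | machine 2] = (3+6+12+14)/4 = 35/4.
E[X | machine 3] = (1+3+4+8)/4 = 4.
E[X] = (1/3)·(42/5) + (1/3)·(35/4) + (1/3)·(4) = 141/20.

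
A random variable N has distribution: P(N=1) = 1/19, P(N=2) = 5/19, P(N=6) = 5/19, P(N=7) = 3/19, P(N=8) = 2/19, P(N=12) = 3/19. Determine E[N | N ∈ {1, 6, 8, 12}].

83/11

P(N ∈ {1, 6, 8, 12}) = 11/19.
Σ over the event: 1·1/19 + 6·5/19 + 8·2/19 + 12·3/19 = 83/19.
E[N | N ∈ {1, 6, 8, 12}] = (83/19) / (11/19) = 83/11.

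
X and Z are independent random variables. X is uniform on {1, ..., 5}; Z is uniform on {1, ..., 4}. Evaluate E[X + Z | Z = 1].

4

Outcomes with Z = 1: (1,1), (2,1), (3,1), (4,1), (5,1), each with probability 1/20.
E[X + Z | Z = 1] = (2 + 3 + 4 + 5 + 6) / 5 = 4.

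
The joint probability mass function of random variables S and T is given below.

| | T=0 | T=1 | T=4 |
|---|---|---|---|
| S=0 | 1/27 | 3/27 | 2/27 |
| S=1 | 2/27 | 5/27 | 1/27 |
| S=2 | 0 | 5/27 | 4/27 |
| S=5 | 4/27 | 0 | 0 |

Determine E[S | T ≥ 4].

9/7

P(T ≥ 4) = 7/27.
Σ S·P over the event = 0·(2/27) + 1·(1/27) + 2·(4/27) = 1/3.
E[S | T ≥ 4] = (1/3) / (7/27) = 9/7.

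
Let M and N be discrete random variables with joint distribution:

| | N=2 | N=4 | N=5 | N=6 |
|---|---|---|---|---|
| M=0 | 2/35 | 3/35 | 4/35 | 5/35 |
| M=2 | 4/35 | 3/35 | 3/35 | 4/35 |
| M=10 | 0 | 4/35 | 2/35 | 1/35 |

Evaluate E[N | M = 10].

32/7

P(M = 10) = 1/5.
Σ N·P over the event = 4·(4/35) + 5·(2/35) + 6·(1/35) = 32/35.
E[N | M = 10] = (32/35) / (1/5) = 32/7.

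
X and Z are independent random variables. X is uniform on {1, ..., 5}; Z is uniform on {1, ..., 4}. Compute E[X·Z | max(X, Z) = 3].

27/5

Outcomes with max(X, Z) = 3: (1,3), (2,3), (3,1), (3,2), (3,3), each with probability 1/20.
E[X·Z | max(X, Z) = 3] = (3 + 6 + 3 + 6 + 9) / 5 = 27/5.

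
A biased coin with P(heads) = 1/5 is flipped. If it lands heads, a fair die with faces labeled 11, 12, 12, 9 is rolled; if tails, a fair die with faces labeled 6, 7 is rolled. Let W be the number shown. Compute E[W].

E[W | heads] = (11+12+12+9)/4 = 11.
E[W | tails] = (6+7)/2 = 13/2.
By the law of total expectation,
E[W] = (1/5)·(11) + (4/5)·(13/2) = 37/5.

37/5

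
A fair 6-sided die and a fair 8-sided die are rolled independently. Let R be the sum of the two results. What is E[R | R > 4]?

26/3

P(R > 4) = 7/8.
E[R | R > 4] = (91/12) / (7/8) = 26/3.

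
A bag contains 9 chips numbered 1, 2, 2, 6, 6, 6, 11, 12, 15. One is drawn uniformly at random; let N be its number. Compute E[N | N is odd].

9

P(N is odd) = 1/3.
Σ over the event: 1·1/9 + 11·1/9 + 15·1/9 = 3.
E[N | N is odd] = (3) / (1/3) = 9.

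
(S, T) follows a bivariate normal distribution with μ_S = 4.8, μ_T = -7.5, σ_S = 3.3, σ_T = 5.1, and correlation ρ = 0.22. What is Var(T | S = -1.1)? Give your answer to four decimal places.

24.7511

The conditional variance in a bivariate normal is σ_T²(1 − ρ²), independent of x.
Var(T | S=-1.1) = (5.1)²·(1 − (0.22)²) = 26.01·0.9516 = 24.7511.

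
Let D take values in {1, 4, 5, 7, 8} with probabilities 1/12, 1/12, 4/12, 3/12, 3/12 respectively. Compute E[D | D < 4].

P(D < 4) = 1/12.
Σ over the event: 1·1/12 = 1/12.
E[D | D < 4] = (1/12) / (1/12) = 1.

1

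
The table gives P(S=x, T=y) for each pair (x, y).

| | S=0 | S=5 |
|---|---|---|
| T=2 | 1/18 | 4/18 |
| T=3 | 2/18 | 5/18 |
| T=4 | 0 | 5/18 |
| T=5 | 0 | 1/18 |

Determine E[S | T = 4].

5

P(T = 4) = 5/18.
Summing S·P(S=x,T=y) over the conditioning event gives 25/18.
E[S | T = 4] = (25/18) / (5/18) = 5.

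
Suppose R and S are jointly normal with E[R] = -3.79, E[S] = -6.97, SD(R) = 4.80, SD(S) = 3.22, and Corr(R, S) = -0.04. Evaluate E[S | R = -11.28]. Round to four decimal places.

The regression of S on R has slope ρ·σ_S/σ_R and passes through (μ_R, μ_S).
E[S | R=-11.28] = -6.97 + (-0.04)·(3.22/4.80)·(-11.28 − (-3.79)) = -6.97 + (-0.026833)·(-7.49) = -6.7690.

-6.7690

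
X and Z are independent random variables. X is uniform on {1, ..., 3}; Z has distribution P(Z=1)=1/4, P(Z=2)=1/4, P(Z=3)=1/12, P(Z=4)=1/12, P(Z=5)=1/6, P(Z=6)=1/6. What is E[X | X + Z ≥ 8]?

8/3

P(X + Z ≥ 8) = 1/6.
Summing X·P(x,y) over outcomes with X + Z ≥ 8 gives 4/9.
E[X | X + Z ≥ 8] = (4/9) / (1/6) = 8/3.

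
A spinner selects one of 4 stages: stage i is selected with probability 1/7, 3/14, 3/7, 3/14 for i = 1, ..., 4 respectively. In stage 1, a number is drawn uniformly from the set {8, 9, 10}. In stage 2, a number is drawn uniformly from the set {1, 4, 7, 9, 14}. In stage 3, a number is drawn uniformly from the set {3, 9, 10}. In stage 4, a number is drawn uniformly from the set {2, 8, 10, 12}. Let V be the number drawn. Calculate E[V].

107/14

E[V | stage 1] = (8+9+10)/3 = 9.
E[V | stage 2] = (1+4+7+9+14)/5 = 7.
E[V | stage 3] = (3+9+10)/3 = 22/3.
E[V | stage 4] = (2+8+10+12)/4 = 8.
By the law of total expectation,
E[V] = (1/7)·(9) + (3/14)·(7) + (3/7)·(22/3) + (3/14)·(8) = 107/14.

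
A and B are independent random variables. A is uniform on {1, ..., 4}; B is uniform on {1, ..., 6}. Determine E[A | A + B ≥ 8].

Outcomes with A + B ≥ 8: (2,6), (3,5), (3,6), (4,4), (4,5), (4,6), each with probability 1/24.
E[A | A + B ≥ 8] = (2 + 3 + 3 + 4 + 4 + 4) / 6 = 10/3.

10/3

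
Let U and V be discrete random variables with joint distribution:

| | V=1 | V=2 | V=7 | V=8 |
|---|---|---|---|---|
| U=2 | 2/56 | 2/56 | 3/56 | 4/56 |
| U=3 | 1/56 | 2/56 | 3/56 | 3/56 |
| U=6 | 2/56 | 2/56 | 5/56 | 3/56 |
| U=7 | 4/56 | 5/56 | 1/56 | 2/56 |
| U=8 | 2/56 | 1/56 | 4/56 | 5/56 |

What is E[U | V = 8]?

89/17

P(V = 8) = 17/56.
Σ U·P over the event = 2·(4/56) + 3·(3/56) + 6·(3/56) + 7·(2/56) + 8·(5/56) = 89/56.
E[U | V = 8] = (89/56) / (17/56) = 89/17.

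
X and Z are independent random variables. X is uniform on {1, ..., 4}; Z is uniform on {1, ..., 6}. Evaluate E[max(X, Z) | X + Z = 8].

5

Outcomes with X + Z = 8: (2,6), (3,5), (4,4), each with probability 1/24.
E[max(X, Z) | X + Z = 8] = (6 + 5 + 4) / 3 = 5.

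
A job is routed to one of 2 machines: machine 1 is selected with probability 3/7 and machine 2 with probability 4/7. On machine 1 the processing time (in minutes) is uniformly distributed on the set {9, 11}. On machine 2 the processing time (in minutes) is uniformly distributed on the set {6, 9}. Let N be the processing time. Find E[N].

60/7

E[N | machine 1] = (9+11)/2 = 10.
E[N | machine 2] = (6+9)/2 = 15/2.
E[N] = (3/7)·(10) + (4/7)·(15/2) = 60/7.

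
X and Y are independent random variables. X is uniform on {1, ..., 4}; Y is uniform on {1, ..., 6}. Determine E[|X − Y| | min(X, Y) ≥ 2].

P(min(X, Y) ≥ 2) = 5/8.
Summing |X−Y|·P(x,y) over outcomes with min(X, Y) ≥ 2 gives 23/24.
E[|X − Y| | min(X, Y) ≥ 2] = (23/24) / (5/8) = 23/15.

23/15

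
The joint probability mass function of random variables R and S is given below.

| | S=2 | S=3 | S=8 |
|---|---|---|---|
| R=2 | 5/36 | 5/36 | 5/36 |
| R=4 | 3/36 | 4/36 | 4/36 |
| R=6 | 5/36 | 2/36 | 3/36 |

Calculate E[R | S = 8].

P(S = 8) = 1/3.
Σ R·P over the event = 2·(5/36) + 4·(4/36) + 6·(3/36) = 11/9.
E[R | S = 8] = (11/9) / (1/3) = 11/3.

11/3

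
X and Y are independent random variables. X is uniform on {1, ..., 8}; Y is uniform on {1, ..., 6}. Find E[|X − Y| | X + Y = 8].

Outcomes with X + Y = 8: (2,6), (3,5), (4,4), (5,3), (6,2), (7,1), each with probability 1/48.
E[|X − Y| | X + Y = 8] = (4 + 2 + 0 + 2 + 4 + 6) / 6 = 3.

3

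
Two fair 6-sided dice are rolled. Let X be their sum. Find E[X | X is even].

P(X is even) = 1/2.
Σ over the event: 2·1/36 + 4·1/12 + 6·5/36 + 8·5/36 + 10·1/12 + 12·1/36 = 7/2.
E[X | X is even] = (7/2) / (1/2) = 7.

7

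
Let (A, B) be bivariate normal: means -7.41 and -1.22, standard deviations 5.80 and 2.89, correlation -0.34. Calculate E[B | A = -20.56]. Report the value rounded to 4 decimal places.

The regression of B on A has slope ρ·σ_B/σ_A and passes through (μ_A, μ_B).
E[B | A=-20.56] = -1.22 + (-0.34)·(2.89/5.80)·(-20.56 − (-7.41)) = -1.22 + (-0.169414)·(-13.15) = 1.0078.

1.0078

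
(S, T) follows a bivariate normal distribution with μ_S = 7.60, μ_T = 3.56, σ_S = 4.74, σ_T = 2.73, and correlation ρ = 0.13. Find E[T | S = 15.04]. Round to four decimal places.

4.1171

The regression of T on S has slope ρ·σ_T/σ_S and passes through (μ_S, μ_T).
E[T | S=15.04] = 3.56 + (0.13)·(2.73/4.74)·(15.04 − (7.60)) = 3.56 + (0.074873)·(7.44) = 4.1171.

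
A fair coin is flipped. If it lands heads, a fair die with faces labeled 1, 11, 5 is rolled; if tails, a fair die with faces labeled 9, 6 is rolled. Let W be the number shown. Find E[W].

E[W | heads] = (1+11+5)/3 = 17/3.
E[W | tails] = (9+6)/2 = 15/2.
E[W] = (1/2)·(17/3) + (1/2)·(15/2) = 79/12.

79/12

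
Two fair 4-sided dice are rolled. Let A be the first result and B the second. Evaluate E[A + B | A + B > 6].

Outcomes with A + B > 6: (3,4), (4,3), (4,4), each with probability 1/16.
E[A + B | A + B > 6] = (7 + 7 + 8) / 3 = 22/3.

22/3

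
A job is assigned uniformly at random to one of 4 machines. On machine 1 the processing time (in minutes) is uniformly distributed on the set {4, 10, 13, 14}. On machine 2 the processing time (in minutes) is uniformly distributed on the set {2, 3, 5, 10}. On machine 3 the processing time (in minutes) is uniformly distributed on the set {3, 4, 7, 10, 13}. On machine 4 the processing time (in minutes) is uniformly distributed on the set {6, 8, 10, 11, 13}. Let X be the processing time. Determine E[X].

129/16

E[X | machine 1] = (4+10+13+14)/4 = 41/4.
E[X | machine 2] = (2+3+5+10)/4 = 5.
E[X | machine 3] = (3+4+7+10+13)/5 = 37/5.
E[X | machine 4] = (6+8+10+11+13)/5 = 48/5.
By the law of total expectation,
E[X] = (1/4)·(41/4) + (1/4)·(5) + (1/4)·(37/5) + (1/4)·(48/5) = 129/16.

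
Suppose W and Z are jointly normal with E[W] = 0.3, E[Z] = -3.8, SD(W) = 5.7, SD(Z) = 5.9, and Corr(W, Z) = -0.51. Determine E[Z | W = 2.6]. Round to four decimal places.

-5.0142

E[Z | W=x] = μ_Z + ρ(σ_Z/σ_W)(x − μ_W) for jointly normal variables.
E[Z | W=2.6] = -3.8 + (-0.51)·(5.9/5.7)·(2.6 − (0.3)) = -3.8 + (-0.527895)·(2.3) = -5.0142.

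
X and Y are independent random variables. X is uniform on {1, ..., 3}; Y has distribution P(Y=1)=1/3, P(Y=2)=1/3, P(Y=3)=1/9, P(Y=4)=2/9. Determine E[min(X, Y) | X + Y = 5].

P(X + Y = 5) = 2/9.
Summing min(X,Y)·P(x,y) over outcomes with X + Y = 5 gives 10/27.
E[min(X, Y) | X + Y = 5] = (10/27) / (2/9) = 5/3.

5/3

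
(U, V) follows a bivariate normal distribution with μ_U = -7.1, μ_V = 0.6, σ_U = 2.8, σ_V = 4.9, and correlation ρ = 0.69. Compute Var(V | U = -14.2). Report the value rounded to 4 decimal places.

12.5788

The conditional variance in a bivariate normal is σ_V²(1 − ρ²), independent of x.
Var(V | U=-14.2) = (4.9)²·(1 − (0.69)²) = 24.01·0.5239 = 12.5788.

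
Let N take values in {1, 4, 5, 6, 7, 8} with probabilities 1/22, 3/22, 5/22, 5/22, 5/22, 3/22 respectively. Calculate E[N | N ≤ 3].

P(N ≤ 3) = 1/22.
Σ over the event: 1·1/22 = 1/22.
E[N | N ≤ 3] = (1/22) / (1/22) = 1.

1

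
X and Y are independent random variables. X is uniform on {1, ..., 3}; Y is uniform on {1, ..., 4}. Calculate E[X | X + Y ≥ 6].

8/3

P(X + Y ≥ 6) = 1/4.
Summing X·P(x,y) over outcomes with X + Y ≥ 6 gives 2/3.
E[X | X + Y ≥ 6] = (2/3) / (1/4) = 8/3.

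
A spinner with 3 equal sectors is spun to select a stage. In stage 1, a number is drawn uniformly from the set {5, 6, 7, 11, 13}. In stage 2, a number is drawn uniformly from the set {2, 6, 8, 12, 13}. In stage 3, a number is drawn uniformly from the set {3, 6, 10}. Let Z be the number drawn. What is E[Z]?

344/45

E[Z | stage 1] = (5+6+7+11+13)/5 = 42/5.
E[Z | stage 2] = (2+6+8+12+13)/5 = 41/5.
E[Z | stage 3] = (3+6+10)/3 = 19/3.
By the law of total expectation,
E[Z] = (1/3)·(42/5) + (1/3)·(41/5) + (1/3)·(19/3) = 344/45.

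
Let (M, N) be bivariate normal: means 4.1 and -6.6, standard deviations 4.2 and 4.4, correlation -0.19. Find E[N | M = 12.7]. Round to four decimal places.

-8.3118

The regression of N on M has slope ρ·σ_N/σ_M and passes through (μ_M, μ_N).
E[N | M=12.7] = -6.6 + (-0.19)·(4.4/4.2)·(12.7 − (4.1)) = -6.6 + (-0.19905)·(8.6) = -8.3118.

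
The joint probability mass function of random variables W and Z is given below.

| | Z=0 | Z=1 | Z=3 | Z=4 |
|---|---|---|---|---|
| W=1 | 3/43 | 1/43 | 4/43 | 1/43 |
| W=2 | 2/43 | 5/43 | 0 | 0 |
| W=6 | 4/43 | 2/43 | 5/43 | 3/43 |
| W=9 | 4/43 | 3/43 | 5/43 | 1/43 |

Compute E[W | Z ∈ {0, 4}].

P(Z ∈ {0, 4}) = 18/43.
Σ W·P over the event = 1·(3/43) + 1·(1/43) + 2·(2/43) + 6·(4/43) + 6·(3/43) + 9·(4/43) + 9·(1/43) = 95/43.
E[W | Z ∈ {0, 4}] = (95/43) / (18/43) = 95/18.

95/18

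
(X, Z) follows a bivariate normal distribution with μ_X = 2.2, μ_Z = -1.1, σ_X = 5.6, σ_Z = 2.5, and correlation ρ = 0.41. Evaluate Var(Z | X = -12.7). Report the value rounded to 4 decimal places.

5.1994

The conditional variance in a bivariate normal is σ_Z²(1 − ρ²), independent of x.
Var(Z | X=-12.7) = (2.5)²·(1 − (0.41)²) = 6.25·0.8319 = 5.1994.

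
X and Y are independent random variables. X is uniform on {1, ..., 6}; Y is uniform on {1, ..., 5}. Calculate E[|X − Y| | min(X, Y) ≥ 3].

7/6

P(min(X, Y) ≥ 3) = 2/5.
Summing |X−Y|·P(x,y) over outcomes with min(X, Y) ≥ 3 gives 7/15.
E[|X − Y| | min(X, Y) ≥ 3] = (7/15) / (2/5) = 7/6.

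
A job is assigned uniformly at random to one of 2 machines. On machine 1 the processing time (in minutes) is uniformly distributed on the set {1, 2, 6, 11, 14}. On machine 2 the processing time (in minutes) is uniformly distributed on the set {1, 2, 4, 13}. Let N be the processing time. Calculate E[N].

59/10

E[N | machine 1] = (1+2+6+11+14)/5 = 34/5.
E[N | machine 2] = (1+2+4+13)/4 = 5.
By the law of total expectation,
E[N] = (1/2)·(34/5) + (1/2)·(5) = 59/10.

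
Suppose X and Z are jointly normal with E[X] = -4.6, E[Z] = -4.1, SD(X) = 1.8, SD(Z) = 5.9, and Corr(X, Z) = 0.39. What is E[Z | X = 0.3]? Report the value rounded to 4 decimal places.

E[Z | X=x] = μ_Z + ρ(σ_Z/σ_X)(x − μ_X) for jointly normal variables.
E[Z | X=0.3] = -4.1 + (0.39)·(5.9/1.8)·(0.3 − (-4.6)) = -4.1 + (1.27833)·(4.9) = 2.1638.

2.1638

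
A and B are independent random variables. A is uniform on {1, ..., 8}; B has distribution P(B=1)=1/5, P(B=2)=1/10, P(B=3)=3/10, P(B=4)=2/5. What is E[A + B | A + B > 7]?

125/13

P(A + B > 7) = 39/80.
Summing (A+B)·P(x,y) over outcomes with A + B > 7 gives 75/16.
E[A + B | A + B > 7] = (75/16) / (39/80) = 125/13.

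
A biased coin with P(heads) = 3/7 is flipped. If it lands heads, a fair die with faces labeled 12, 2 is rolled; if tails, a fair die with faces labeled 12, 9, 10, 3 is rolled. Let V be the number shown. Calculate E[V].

55/7

E[V | heads] = (12+2)/2 = 7.
E[V | tails] = (12+9+10+3)/4 = 17/2.
By the law of total expectation,
E[V] = (3/7)·(7) + (4/7)·(17/2) = 55/7.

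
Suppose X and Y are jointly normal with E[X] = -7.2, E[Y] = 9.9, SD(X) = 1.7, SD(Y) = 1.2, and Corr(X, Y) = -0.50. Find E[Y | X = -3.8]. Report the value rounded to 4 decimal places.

8.7000

E[Y | X=x] = μ_Y + ρ(σ_Y/σ_X)(x − μ_X) for jointly normal variables.
E[Y | X=-3.8] = 9.9 + (-0.50)·(1.2/1.7)·(-3.8 − (-7.2)) = 9.9 + (-0.35294)·(3.4) = 8.7000.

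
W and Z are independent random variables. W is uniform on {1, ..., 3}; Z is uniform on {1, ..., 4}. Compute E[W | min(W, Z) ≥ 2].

5/2

P(min(W, Z) ≥ 2) = 1/2.
Summing W·P(x,y) over outcomes with min(W, Z) ≥ 2 gives 5/4.
E[W | min(W, Z) ≥ 2] = (5/4) / (1/2) = 5/2.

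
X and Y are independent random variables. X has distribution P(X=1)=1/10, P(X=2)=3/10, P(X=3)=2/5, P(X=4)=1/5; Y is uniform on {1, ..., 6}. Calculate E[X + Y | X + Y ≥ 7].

8

P(X + Y ≥ 7) = 9/20.
Summing (X+Y)·P(x,y) over outcomes with X + Y ≥ 7 gives 18/5.
E[X + Y | X + Y ≥ 7] = (18/5) / (9/20) = 8.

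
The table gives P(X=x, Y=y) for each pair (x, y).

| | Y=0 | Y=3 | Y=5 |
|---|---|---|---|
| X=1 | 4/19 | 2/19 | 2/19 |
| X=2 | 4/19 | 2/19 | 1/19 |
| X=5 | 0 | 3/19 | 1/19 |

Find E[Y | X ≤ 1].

2

P(X ≤ 1) = 8/19.
Σ Y·P over the event = 0·(4/19) + 3·(2/19) + 5·(2/19) = 16/19.
E[Y | X ≤ 1] = (16/19) / (8/19) = 2.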